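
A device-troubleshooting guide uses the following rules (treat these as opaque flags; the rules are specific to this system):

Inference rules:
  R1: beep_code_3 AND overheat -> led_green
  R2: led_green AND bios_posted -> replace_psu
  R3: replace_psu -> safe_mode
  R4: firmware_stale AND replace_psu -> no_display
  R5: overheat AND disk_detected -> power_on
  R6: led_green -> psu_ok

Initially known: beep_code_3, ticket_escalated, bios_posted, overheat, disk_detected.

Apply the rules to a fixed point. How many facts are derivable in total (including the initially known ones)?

Round 1: R1 [beep_code_3 AND overheat -> led_green]; R5 [overheat AND disk_detected -> power_on]. New: led_green, power_on.
Round 2: R2 [led_green AND bios_posted -> replace_psu]; R6 [led_green -> psu_ok]. New: replace_psu, psu_ok.
Round 3: R3 [replace_psu -> safe_mode]. New: safe_mode.
Closure: {beep_code_3, bios_posted, disk_detected, led_green, overheat, power_on, psu_ok, replace_psu, safe_mode, ticket_escalated} — 10 facts.

10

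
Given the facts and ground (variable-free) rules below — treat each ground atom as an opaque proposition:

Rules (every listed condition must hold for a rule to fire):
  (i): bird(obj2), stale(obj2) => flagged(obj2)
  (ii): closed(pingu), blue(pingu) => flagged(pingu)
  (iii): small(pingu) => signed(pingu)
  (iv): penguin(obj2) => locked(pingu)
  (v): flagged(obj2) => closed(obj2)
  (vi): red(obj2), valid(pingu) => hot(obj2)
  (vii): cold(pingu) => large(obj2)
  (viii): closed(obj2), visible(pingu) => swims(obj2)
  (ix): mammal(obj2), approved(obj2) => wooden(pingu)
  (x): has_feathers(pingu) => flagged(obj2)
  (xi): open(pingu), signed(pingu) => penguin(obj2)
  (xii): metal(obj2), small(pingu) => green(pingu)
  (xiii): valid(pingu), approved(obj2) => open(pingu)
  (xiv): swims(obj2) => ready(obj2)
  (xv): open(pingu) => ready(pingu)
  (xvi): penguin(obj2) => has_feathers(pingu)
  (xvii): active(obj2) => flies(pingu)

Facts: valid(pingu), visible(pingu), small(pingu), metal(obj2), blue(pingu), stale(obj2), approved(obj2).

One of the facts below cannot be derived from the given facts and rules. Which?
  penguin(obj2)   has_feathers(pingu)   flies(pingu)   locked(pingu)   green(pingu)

Round 1: (iii) [small(pingu) => signed(pingu)]; (xii) [metal(obj2), small(pingu) => green(pingu)]; (xiii) [valid(pingu), approved(obj2) => open(pingu)]. New: signed(pingu), green(pingu), open(pingu).
Round 2: (xi) [open(pingu), signed(pingu) => penguin(obj2)]; (xv) [open(pingu) => ready(pingu)]. New: penguin(obj2), ready(pingu).
Round 3: (iv) [penguin(obj2) => locked(pingu)]; (xvi) [penguin(obj2) => has_feathers(pingu)]. New: locked(pingu), has_feathers(pingu).
Round 4: (x) [has_feathers(pingu) => flagged(obj2)]. New: flagged(obj2).
Round 5: (v) [flagged(obj2) => closed(obj2)]. New: closed(obj2).
Round 6: (viii) [closed(obj2), visible(pingu) => swims(obj2)]. New: swims(obj2).
Round 7: (xiv) [swims(obj2) => ready(obj2)]. New: ready(obj2).
Derived: green(pingu) (round 1), has_feathers(pingu) (round 3), penguin(obj2) (round 2), locked(pingu) (round 3). flies(pingu) never appears in any round.

flies(pingu)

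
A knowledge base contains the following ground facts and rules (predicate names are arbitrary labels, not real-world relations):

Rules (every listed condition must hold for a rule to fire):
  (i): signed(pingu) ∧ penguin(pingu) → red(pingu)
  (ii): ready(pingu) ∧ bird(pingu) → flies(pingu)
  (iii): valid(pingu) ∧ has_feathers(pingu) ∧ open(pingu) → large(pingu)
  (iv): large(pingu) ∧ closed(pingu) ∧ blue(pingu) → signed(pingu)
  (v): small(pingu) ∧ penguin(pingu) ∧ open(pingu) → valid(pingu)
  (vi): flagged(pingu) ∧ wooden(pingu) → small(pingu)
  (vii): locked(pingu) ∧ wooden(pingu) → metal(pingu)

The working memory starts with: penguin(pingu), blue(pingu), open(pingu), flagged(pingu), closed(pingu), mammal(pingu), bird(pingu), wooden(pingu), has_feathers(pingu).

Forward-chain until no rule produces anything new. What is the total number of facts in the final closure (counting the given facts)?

Round 1: (vi) [flagged(pingu) ∧ wooden(pingu) → small(pingu)]. New: small(pingu).
Round 2: (v) [small(pingu) ∧ penguin(pingu) ∧ open(pingu) → valid(pingu)]. New: valid(pingu).
Round 3: (iii) [valid(pingu) ∧ has_feathers(pingu) ∧ open(pingu) → large(pingu)]. New: large(pingu).
Round 4: (iv) [large(pingu) ∧ closed(pingu) ∧ blue(pingu) → signed(pingu)]. New: signed(pingu).
Round 5: (i) [signed(pingu) ∧ penguin(pingu) → red(pingu)]. New: red(pingu).
Closure: {bird(pingu), blue(pingu), closed(pingu), flagged(pingu), has_feathers(pingu), large(pingu), mammal(pingu), open(pingu), penguin(pingu), red(pingu), signed(pingu), small(pingu), valid(pingu), wooden(pingu)} — 14 facts.

14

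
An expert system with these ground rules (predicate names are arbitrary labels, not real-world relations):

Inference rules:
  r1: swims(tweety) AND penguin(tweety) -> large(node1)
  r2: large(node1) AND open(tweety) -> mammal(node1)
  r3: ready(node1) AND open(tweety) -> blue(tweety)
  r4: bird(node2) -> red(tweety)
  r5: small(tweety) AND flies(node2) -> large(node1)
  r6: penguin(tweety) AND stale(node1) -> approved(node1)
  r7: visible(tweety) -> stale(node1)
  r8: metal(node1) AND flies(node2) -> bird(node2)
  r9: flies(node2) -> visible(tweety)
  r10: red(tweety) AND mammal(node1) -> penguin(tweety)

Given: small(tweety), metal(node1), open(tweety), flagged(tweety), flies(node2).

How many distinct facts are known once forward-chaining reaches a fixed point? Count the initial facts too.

13

Round 1 — r5, r8, r9, derive large(node1), bird(node2), visible(tweety).
Round 2 — r2, r4, r7, derive mammal(node1), red(tweety), stale(node1).
Round 3 — r10, derive penguin(tweety).
Round 4 — r6, derive approved(node1).
Closure: {approved(node1), bird(node2), flagged(tweety), flies(node2), large(node1), mammal(node1), metal(node1), open(tweety), penguin(tweety), red(tweety), small(tweety), stale(node1), visible(tweety)} — 13 facts.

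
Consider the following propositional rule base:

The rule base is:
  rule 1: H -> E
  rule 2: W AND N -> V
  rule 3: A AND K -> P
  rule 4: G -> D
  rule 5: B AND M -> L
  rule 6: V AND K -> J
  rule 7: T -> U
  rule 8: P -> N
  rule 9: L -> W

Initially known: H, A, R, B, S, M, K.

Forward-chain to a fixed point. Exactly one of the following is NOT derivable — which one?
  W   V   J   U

[1] rule 1 [H -> E]; rule 3 [A AND K -> P]; rule 5 [B AND M -> L]. ⇒ new: E, P, L.
[2] rule 8 [P -> N]; rule 9 [L -> W]. ⇒ new: N, W.
[3] rule 2 [W AND N -> V]. ⇒ new: V.
[4] rule 6 [V AND K -> J]. ⇒ new: J.
Derived: W (round 2), J (round 4), V (round 3). U never appears in any round.

U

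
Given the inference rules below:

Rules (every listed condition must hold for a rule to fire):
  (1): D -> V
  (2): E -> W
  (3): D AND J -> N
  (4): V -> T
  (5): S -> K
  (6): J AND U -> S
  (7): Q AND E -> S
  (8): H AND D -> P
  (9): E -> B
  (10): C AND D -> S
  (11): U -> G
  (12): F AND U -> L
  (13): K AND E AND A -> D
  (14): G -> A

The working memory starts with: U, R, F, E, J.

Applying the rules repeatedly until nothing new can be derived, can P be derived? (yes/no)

Round 1: (2) [E -> W]; (6) [J AND U -> S]; (9) [E -> B]; (11) [U -> G]; (12) [F AND U -> L]. Adds W, S, B, G, L.
Round 2: (5) [S -> K]; (14) [G -> A]. Adds K, A.
Round 3: (13) [K AND E AND A -> D]. Adds D.
Round 4: (1) [D -> V]; (3) [D AND J -> N]. Adds V, N.
Round 5: (4) [V -> T]. Adds T.
Fixed point reached. P is concluded only by (8); (8) needs H (never derived).

no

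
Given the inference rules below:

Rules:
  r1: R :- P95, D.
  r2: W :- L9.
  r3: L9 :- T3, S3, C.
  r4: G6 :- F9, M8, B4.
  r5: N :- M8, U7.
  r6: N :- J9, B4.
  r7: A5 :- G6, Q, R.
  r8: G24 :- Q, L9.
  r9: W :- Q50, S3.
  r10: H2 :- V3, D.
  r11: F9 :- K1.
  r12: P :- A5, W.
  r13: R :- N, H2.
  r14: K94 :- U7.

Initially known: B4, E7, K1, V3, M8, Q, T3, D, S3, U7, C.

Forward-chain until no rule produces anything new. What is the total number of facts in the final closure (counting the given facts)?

22

Round 1 — r3, r5, r10, r11, r14, derive L9, N, H2, F9, K94.
Round 2 — r2, r4, r8, r13, derive W, G6, G24, R.
Round 3 — r7, derive A5.
Round 4 — r12, derive P.
Closure: {A5, B4, C, D, E7, F9, G24, G6, H2, K1, K94, L9, M8, N, P, Q, R, S3, T3, U7, V3, W} — 22 facts.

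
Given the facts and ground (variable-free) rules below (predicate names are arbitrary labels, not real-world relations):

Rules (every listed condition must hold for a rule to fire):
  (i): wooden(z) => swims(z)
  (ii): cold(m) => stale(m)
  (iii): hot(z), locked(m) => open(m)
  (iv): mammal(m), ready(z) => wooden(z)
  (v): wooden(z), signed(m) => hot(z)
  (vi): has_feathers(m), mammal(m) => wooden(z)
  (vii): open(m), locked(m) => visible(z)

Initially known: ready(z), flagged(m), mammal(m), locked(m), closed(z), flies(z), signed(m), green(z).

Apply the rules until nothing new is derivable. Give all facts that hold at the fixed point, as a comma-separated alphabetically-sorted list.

closed(z), flagged(m), flies(z), green(z), hot(z), locked(m), mammal(m), open(m), ready(z), signed(m), swims(z), visible(z), wooden(z)

Round 1 — (iv), derive wooden(z).
Round 2 — (i), (v), derive swims(z), hot(z).
Round 3 — (iii), derive open(m).
Round 4 — (vii), derive visible(z).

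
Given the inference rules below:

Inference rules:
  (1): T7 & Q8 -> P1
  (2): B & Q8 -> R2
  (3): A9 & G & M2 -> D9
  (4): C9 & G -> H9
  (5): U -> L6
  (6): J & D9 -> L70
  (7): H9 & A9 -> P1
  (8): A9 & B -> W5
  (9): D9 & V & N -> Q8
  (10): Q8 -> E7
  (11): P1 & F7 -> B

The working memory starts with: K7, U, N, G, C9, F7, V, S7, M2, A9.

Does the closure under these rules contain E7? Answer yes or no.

yes

Round 1 fires (3), (4), (5), giving D9, H9, L6.
Round 2 fires (7), (9), giving P1, Q8.
Round 3 fires (10), (11), giving E7, B.
Round 4 fires (2), (8), giving R2, W5.
E7 appears in round 3, so it is derivable.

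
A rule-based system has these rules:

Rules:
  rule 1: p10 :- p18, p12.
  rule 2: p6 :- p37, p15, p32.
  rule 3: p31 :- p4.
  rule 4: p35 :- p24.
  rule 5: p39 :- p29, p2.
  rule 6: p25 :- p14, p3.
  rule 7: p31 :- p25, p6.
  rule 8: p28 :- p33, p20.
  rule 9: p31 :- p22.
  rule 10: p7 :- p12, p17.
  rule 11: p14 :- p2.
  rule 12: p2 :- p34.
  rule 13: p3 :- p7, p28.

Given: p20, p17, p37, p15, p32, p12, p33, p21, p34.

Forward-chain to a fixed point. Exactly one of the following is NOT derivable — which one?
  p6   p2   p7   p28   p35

[1] rule 2 [p6 :- p37, p15, p32.]; rule 8 [p28 :- p33, p20.]; rule 10 [p7 :- p12, p17.]; rule 12 [p2 :- p34.]. ⇒ new: p6, p28, p7, p2.
[2] rule 11 [p14 :- p2.]; rule 13 [p3 :- p7, p28.]. ⇒ new: p14, p3.
[3] rule 6 [p25 :- p14, p3.]. ⇒ new: p25.
[4] rule 7 [p31 :- p25, p6.]. ⇒ new: p31.
Derived: p2 (round 1), p7 (round 1), p6 (round 1), p28 (round 1). p35 never appears in any round.

p35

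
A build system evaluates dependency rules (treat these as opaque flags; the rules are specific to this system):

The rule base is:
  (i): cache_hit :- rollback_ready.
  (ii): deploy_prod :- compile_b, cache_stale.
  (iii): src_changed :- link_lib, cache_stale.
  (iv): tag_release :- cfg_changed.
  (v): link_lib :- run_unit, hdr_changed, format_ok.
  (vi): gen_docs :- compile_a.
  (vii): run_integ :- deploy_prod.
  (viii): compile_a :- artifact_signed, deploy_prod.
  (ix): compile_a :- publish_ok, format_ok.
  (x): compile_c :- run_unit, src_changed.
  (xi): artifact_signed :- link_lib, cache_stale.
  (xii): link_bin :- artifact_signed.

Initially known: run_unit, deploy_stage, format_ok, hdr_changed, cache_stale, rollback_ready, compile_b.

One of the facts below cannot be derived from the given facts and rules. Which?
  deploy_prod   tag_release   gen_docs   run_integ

Round 1 — (i), (ii), (v), derive cache_hit, deploy_prod, link_lib.
Round 2 — (iii), (vii), (xi), derive src_changed, run_integ, artifact_signed.
Round 3 — (viii), (x), (xii), derive compile_a, compile_c, link_bin.
Round 4 — (vi), derive gen_docs.
Derived: deploy_prod (round 1), run_integ (round 2), gen_docs (round 4). tag_release never appears in any round.

tag_release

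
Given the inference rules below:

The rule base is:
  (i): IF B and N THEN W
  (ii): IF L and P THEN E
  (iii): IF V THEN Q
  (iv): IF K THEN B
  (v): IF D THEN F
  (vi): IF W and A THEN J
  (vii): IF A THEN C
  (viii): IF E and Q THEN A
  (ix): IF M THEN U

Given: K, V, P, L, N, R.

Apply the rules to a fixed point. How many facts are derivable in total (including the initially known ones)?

13

Round 1 fires (ii), (iii), (iv), giving E, Q, B.
Round 2 fires (i), (viii), giving W, A.
Round 3 fires (vi), (vii), giving J, C.
Closure: {A, B, C, E, J, K, L, N, P, Q, R, V, W} — 13 facts.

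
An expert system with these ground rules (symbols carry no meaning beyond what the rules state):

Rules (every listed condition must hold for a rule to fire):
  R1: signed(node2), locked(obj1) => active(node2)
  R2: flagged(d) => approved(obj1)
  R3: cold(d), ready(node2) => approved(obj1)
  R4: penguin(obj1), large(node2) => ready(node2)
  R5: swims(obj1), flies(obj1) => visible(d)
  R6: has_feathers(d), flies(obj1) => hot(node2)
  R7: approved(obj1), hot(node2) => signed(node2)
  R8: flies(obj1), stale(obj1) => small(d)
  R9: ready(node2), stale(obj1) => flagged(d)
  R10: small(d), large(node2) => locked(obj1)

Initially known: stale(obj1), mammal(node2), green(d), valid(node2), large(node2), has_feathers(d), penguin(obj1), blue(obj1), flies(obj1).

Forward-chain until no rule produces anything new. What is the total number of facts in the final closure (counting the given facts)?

17

Round 1: R4 [penguin(obj1), large(node2) => ready(node2)]; R6 [has_feathers(d), flies(obj1) => hot(node2)]; R8 [flies(obj1), stale(obj1) => small(d)]. Adds ready(node2), hot(node2), small(d).
Round 2: R9 [ready(node2), stale(obj1) => flagged(d)]; R10 [small(d), large(node2) => locked(obj1)]. Adds flagged(d), locked(obj1).
Round 3: R2 [flagged(d) => approved(obj1)]. Adds approved(obj1).
Round 4: R7 [approved(obj1), hot(node2) => signed(node2)]. Adds signed(node2).
Round 5: R1 [signed(node2), locked(obj1) => active(node2)]. Adds active(node2).
Closure: {active(node2), approved(obj1), blue(obj1), flagged(d), flies(obj1), green(d), has_feathers(d), hot(node2), large(node2), locked(obj1), mammal(node2), penguin(obj1), ready(node2), signed(node2), small(d), stale(obj1), valid(node2)} — 17 facts.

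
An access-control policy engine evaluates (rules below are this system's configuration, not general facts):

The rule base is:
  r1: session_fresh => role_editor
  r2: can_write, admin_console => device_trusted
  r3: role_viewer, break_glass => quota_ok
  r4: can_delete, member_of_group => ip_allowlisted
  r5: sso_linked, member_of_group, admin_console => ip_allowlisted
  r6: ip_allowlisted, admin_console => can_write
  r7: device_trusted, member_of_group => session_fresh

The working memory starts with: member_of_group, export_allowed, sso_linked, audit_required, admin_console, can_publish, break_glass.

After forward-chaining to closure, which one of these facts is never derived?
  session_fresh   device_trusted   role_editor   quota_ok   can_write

quota_ok

Round 1: r5 [sso_linked, member_of_group, admin_console => ip_allowlisted]. Adds ip_allowlisted.
Round 2: r6 [ip_allowlisted, admin_console => can_write]. Adds can_write.
Round 3: r2 [can_write, admin_console => device_trusted]. Adds device_trusted.
Round 4: r7 [device_trusted, member_of_group => session_fresh]. Adds session_fresh.
Round 5: r1 [session_fresh => role_editor]. Adds role_editor.
Derived: device_trusted (round 3), can_write (round 2), session_fresh (round 4), role_editor (round 5). quota_ok never appears in any round.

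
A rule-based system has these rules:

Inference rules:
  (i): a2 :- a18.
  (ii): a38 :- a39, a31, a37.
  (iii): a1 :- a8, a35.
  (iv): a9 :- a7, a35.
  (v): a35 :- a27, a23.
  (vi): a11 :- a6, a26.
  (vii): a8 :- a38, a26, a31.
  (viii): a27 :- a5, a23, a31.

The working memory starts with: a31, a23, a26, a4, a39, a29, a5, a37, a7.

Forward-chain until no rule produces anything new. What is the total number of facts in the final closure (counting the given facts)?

Round 1 — (ii), (viii), derive a38, a27.
Round 2 — (v), (vii), derive a35, a8.
Round 3 — (iii), (iv), derive a1, a9.
Closure: {a1, a23, a26, a27, a29, a31, a35, a37, a38, a39, a4, a5, a7, a8, a9} — 15 facts.

15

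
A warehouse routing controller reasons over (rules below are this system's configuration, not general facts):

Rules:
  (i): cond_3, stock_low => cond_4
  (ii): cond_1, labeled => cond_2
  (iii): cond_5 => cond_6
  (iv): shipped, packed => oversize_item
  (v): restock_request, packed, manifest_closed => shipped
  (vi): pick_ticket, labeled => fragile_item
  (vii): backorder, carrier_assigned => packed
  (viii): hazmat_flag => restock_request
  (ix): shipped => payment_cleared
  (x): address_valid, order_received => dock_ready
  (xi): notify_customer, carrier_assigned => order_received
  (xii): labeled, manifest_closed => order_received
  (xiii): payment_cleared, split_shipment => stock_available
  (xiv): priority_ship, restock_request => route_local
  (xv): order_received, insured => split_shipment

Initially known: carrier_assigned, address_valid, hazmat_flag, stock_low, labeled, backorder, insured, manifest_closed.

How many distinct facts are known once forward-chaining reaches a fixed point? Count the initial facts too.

17

Round 1 fires (vii), (viii), (xii), giving packed, restock_request, order_received.
Round 2 fires (v), (x), (xv), giving shipped, dock_ready, split_shipment.
Round 3 fires (iv), (ix), giving oversize_item, payment_cleared.
Round 4 fires (xiii), giving stock_available.
Closure: {address_valid, backorder, carrier_assigned, dock_ready, hazmat_flag, insured, labeled, manifest_closed, order_received, oversize_item, packed, payment_cleared, restock_request, shipped, split_shipment, stock_available, stock_low} — 17 facts.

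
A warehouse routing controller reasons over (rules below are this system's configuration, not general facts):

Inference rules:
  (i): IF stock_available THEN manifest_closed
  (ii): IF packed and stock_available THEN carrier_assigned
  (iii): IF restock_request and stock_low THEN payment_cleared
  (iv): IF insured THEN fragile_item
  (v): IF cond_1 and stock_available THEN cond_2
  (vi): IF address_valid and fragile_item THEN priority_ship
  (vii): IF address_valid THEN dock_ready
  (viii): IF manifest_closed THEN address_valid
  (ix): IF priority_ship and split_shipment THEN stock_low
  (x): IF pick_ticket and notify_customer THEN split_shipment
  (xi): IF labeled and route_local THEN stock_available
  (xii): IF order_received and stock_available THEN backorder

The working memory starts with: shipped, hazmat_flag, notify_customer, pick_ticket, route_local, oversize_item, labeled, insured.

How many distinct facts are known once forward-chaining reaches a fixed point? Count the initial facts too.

16

Round 1 — (iv), (x), (xi), derive fragile_item, split_shipment, stock_available.
Round 2 — (i), derive manifest_closed.
Round 3 — (viii), derive address_valid.
Round 4 — (vi), (vii), derive priority_ship, dock_ready.
Round 5 — (ix), derive stock_low.
Closure: {address_valid, dock_ready, fragile_item, hazmat_flag, insured, labeled, manifest_closed, notify_customer, oversize_item, pick_ticket, priority_ship, route_local, shipped, split_shipment, stock_available, stock_low} — 16 facts.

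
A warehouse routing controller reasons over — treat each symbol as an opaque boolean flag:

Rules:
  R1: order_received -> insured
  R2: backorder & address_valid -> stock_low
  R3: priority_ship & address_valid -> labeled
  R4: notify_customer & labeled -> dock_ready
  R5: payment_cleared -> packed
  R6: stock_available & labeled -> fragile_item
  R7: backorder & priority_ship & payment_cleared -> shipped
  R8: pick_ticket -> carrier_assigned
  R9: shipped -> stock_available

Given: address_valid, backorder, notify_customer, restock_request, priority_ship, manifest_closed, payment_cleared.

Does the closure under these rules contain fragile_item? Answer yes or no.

yes

Round 1 fires R2, R3, R5, R7, giving stock_low, labeled, packed, shipped.
Round 2 fires R4, R9, giving dock_ready, stock_available.
Round 3 fires R6, giving fragile_item.
fragile_item appears in round 3, so it is derivable.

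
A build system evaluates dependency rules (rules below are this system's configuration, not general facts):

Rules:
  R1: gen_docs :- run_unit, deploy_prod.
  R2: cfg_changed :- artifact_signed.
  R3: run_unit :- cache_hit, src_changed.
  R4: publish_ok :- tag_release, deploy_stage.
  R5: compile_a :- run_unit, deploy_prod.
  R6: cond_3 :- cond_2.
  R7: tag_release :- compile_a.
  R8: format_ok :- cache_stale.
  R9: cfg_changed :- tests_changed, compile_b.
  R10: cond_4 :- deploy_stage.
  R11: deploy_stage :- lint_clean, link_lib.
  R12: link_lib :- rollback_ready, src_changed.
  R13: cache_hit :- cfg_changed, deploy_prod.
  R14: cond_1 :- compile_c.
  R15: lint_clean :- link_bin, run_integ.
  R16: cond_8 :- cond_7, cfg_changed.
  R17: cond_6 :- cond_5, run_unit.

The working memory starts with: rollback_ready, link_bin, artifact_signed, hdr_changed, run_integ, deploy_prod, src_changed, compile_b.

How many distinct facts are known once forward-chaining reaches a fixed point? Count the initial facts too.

Round 1: R2 [cfg_changed :- artifact_signed.]; R12 [link_lib :- rollback_ready, src_changed.]; R15 [lint_clean :- link_bin, run_integ.]. New: cfg_changed, link_lib, lint_clean.
Round 2: R11 [deploy_stage :- lint_clean, link_lib.]; R13 [cache_hit :- cfg_changed, deploy_prod.]. New: deploy_stage, cache_hit.
Round 3: R3 [run_unit :- cache_hit, src_changed.]; R10 [cond_4 :- deploy_stage.]. New: run_unit, cond_4.
Round 4: R1 [gen_docs :- run_unit, deploy_prod.]; R5 [compile_a :- run_unit, deploy_prod.]. New: gen_docs, compile_a.
Round 5: R7 [tag_release :- compile_a.]. New: tag_release.
Round 6: R4 [publish_ok :- tag_release, deploy_stage.]. New: publish_ok.
Closure: {artifact_signed, cache_hit, cfg_changed, compile_a, compile_b, cond_4, deploy_prod, deploy_stage, gen_docs, hdr_changed, link_bin, link_lib, lint_clean, publish_ok, rollback_ready, run_integ, run_unit, src_changed, tag_release} — 19 facts.

19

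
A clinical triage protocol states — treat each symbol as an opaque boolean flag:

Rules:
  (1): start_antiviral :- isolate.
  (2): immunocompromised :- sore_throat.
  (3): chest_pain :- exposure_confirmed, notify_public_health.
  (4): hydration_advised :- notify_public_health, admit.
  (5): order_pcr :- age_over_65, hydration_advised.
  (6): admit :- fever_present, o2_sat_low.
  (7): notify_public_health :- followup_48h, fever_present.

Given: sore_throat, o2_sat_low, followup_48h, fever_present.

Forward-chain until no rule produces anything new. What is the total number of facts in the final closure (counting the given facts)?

Round 1 fires (2), (6), (7), giving immunocompromised, admit, notify_public_health.
Round 2 fires (4), giving hydration_advised.
Closure: {admit, fever_present, followup_48h, hydration_advised, immunocompromised, notify_public_health, o2_sat_low, sore_throat} — 8 facts.

8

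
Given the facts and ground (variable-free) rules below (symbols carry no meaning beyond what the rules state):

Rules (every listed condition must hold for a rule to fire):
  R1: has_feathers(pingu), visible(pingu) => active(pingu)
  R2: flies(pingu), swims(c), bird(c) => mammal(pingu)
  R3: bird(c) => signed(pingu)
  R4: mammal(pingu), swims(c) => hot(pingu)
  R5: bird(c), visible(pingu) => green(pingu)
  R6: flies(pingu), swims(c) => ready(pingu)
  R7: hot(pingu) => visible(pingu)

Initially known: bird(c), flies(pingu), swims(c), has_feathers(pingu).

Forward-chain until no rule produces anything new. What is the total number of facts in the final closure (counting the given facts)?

Round 1: R2 [flies(pingu), swims(c), bird(c) => mammal(pingu)]; R3 [bird(c) => signed(pingu)]; R6 [flies(pingu), swims(c) => ready(pingu)]. Adds mammal(pingu), signed(pingu), ready(pingu).
Round 2: R4 [mammal(pingu), swims(c) => hot(pingu)]. Adds hot(pingu).
Round 3: R7 [hot(pingu) => visible(pingu)]. Adds visible(pingu).
Round 4: R1 [has_feathers(pingu), visible(pingu) => active(pingu)]; R5 [bird(c), visible(pingu) => green(pingu)]. Adds active(pingu), green(pingu).
Closure: {active(pingu), bird(c), flies(pingu), green(pingu), has_feathers(pingu), hot(pingu), mammal(pingu), ready(pingu), signed(pingu), swims(c), visible(pingu)} — 11 facts.

11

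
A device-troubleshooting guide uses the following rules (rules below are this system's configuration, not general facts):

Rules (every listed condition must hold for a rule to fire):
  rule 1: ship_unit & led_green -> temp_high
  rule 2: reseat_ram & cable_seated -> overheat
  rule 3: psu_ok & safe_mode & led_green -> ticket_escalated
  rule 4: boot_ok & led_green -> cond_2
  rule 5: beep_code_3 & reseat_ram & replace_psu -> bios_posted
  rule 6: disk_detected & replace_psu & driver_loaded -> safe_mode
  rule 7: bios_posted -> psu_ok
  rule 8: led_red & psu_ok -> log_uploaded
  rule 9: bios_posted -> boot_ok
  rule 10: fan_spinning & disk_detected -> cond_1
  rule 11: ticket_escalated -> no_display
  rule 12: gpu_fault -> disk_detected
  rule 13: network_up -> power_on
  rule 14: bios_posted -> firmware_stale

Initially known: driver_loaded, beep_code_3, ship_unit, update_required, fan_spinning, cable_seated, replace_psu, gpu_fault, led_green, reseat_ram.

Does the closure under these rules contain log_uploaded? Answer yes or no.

no

Round 1: rule 1 [ship_unit & led_green -> temp_high]; rule 2 [reseat_ram & cable_seated -> overheat]; rule 5 [beep_code_3 & reseat_ram & replace_psu -> bios_posted]; rule 12 [gpu_fault -> disk_detected]. Adds temp_high, overheat, bios_posted, disk_detected.
Round 2: rule 6 [disk_detected & replace_psu & driver_loaded -> safe_mode]; rule 7 [bios_posted -> psu_ok]; rule 9 [bios_posted -> boot_ok]; rule 10 [fan_spinning & disk_detected -> cond_1]; rule 14 [bios_posted -> firmware_stale]. Adds safe_mode, psu_ok, boot_ok, cond_1, firmware_stale.
Round 3: rule 3 [psu_ok & safe_mode & led_green -> ticket_escalated]; rule 4 [boot_ok & led_green -> cond_2]. Adds ticket_escalated, cond_2.
Round 4: rule 11 [ticket_escalated -> no_display]. Adds no_display.
Fixed point reached. log_uploaded is concluded only by rule 8; rule 8 needs led_red (never derived).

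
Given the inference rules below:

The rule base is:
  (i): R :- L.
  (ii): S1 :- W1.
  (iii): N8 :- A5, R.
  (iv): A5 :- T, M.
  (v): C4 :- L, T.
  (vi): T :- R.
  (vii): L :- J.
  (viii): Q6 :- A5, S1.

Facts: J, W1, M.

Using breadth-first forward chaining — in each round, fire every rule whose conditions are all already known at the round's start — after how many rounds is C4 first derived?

Round 1 — (ii), (vii), derive S1, L.
Round 2 — (i), derive R.
Round 3 — (vi), derive T.
Round 4 — (iv), (v), derive A5, C4.
C4 first appears in round 4.

4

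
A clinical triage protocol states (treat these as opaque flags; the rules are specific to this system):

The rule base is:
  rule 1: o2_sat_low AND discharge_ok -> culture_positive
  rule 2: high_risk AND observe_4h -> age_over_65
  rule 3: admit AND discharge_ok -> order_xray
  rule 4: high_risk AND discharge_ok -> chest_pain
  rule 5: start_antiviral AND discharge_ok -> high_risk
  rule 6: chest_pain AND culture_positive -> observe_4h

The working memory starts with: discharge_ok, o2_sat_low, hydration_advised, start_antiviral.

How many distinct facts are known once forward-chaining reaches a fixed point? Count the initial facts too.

Round 1: rule 1 [o2_sat_low AND discharge_ok -> culture_positive]; rule 5 [start_antiviral AND discharge_ok -> high_risk]. New: culture_positive, high_risk.
Round 2: rule 4 [high_risk AND discharge_ok -> chest_pain]. New: chest_pain.
Round 3: rule 6 [chest_pain AND culture_positive -> observe_4h]. New: observe_4h.
Round 4: rule 2 [high_risk AND observe_4h -> age_over_65]. New: age_over_65.
Closure: {age_over_65, chest_pain, culture_positive, discharge_ok, high_risk, hydration_advised, o2_sat_low, observe_4h, start_antiviral} — 9 facts.

9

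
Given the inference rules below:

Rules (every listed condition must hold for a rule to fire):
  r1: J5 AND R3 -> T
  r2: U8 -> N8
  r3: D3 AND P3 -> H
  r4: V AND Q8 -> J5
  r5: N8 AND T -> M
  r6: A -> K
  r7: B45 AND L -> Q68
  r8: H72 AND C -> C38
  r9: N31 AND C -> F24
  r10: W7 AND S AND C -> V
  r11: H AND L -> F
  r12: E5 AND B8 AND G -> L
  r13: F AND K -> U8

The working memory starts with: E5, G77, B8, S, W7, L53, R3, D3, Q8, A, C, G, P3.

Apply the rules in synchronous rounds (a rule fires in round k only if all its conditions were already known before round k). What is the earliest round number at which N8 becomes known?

4

Round 1: r3 [D3 AND P3 -> H]; r6 [A -> K]; r10 [W7 AND S AND C -> V]; r12 [E5 AND B8 AND G -> L]. Adds H, K, V, L.
Round 2: r4 [V AND Q8 -> J5]; r11 [H AND L -> F]. Adds J5, F.
Round 3: r1 [J5 AND R3 -> T]; r13 [F AND K -> U8]. Adds T, U8.
Round 4: r2 [U8 -> N8]. Adds N8.
N8 first appears in round 4.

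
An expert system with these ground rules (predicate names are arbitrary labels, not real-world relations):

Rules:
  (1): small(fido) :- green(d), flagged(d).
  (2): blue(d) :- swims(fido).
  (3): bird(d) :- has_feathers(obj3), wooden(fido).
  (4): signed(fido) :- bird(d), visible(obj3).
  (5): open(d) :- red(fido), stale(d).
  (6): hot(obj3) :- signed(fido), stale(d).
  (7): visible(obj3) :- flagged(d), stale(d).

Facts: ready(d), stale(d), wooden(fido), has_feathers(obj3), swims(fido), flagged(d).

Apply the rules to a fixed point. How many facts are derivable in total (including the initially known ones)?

Round 1 — (2), (3), (7), derive blue(d), bird(d), visible(obj3).
Round 2 — (4), derive signed(fido).
Round 3 — (6), derive hot(obj3).
Closure: {bird(d), blue(d), flagged(d), has_feathers(obj3), hot(obj3), ready(d), signed(fido), stale(d), swims(fido), visible(obj3), wooden(fido)} — 11 facts.

11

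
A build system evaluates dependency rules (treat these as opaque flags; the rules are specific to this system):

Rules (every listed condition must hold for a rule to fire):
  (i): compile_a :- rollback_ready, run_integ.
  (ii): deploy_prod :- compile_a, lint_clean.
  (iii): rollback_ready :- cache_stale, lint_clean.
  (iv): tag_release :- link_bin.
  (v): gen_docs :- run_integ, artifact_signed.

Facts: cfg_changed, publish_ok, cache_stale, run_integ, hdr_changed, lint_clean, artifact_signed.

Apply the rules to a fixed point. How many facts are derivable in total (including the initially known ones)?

Round 1 — (iii), (v), derive rollback_ready, gen_docs.
Round 2 — (i), derive compile_a.
Round 3 — (ii), derive deploy_prod.
Closure: {artifact_signed, cache_stale, cfg_changed, compile_a, deploy_prod, gen_docs, hdr_changed, lint_clean, publish_ok, rollback_ready, run_integ} — 11 facts.

11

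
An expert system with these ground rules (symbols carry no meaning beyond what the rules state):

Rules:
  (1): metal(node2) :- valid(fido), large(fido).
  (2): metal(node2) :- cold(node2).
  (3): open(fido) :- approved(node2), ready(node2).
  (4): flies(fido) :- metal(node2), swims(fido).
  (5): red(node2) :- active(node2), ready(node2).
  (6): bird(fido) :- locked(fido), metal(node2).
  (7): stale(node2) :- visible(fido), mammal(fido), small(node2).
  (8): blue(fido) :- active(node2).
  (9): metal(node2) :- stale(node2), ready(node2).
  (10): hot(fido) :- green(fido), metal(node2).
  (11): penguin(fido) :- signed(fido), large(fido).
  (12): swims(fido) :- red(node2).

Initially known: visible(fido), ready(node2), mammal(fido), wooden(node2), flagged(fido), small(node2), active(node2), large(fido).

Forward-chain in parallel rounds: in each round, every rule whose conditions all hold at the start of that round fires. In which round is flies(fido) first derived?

Round 1 fires (5), (7), (8), giving red(node2), stale(node2), blue(fido).
Round 2 fires (9), (12), giving metal(node2), swims(fido).
Round 3 fires (4), giving flies(fido).
flies(fido) first appears in round 3.

3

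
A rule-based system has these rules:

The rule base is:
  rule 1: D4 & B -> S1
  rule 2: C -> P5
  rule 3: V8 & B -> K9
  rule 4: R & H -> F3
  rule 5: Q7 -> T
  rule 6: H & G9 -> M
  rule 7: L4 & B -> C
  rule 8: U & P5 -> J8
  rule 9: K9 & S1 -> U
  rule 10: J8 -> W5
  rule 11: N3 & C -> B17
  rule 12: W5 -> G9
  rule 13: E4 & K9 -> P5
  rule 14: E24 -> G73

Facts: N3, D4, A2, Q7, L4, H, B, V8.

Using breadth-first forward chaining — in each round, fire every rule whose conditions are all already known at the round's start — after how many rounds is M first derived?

6

Round 1: rule 1 [D4 & B -> S1]; rule 3 [V8 & B -> K9]; rule 5 [Q7 -> T]; rule 7 [L4 & B -> C]. Adds S1, K9, T, C.
Round 2: rule 2 [C -> P5]; rule 9 [K9 & S1 -> U]; rule 11 [N3 & C -> B17]. Adds P5, U, B17.
Round 3: rule 8 [U & P5 -> J8]. Adds J8.
Round 4: rule 10 [J8 -> W5]. Adds W5.
Round 5: rule 12 [W5 -> G9]. Adds G9.
Round 6: rule 6 [H & G9 -> M]. Adds M.
M first appears in round 6.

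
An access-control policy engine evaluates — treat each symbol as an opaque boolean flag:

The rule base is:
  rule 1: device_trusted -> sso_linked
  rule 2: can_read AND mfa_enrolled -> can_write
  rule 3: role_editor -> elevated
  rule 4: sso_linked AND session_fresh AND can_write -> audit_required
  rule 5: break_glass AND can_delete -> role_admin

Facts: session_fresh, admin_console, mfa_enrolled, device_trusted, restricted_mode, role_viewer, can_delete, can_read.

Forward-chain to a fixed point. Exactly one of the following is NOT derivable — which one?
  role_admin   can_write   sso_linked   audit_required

Round 1: rule 1 [device_trusted -> sso_linked]; rule 2 [can_read AND mfa_enrolled -> can_write]. New: sso_linked, can_write.
Round 2: rule 4 [sso_linked AND session_fresh AND can_write -> audit_required]. New: audit_required.
Derived: can_write (round 1), audit_required (round 2), sso_linked (round 1). role_admin never appears in any round.

role_admin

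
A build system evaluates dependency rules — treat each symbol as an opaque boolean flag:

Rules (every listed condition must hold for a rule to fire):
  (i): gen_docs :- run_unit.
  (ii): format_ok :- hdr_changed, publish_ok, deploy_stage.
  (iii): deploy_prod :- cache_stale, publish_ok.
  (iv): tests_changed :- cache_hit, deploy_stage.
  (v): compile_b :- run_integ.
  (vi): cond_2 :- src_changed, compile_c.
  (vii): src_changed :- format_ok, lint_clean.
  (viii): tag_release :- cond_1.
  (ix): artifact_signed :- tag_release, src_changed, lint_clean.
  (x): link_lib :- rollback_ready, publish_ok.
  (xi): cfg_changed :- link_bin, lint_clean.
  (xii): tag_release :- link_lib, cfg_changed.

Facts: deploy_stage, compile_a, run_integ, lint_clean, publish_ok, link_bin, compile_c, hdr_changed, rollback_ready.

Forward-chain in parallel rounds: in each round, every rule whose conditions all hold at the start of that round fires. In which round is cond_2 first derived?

3

Round 1: (ii) [format_ok :- hdr_changed, publish_ok, deploy_stage.]; (v) [compile_b :- run_integ.]; (x) [link_lib :- rollback_ready, publish_ok.]; (xi) [cfg_changed :- link_bin, lint_clean.]. Adds format_ok, compile_b, link_lib, cfg_changed.
Round 2: (vii) [src_changed :- format_ok, lint_clean.]; (xii) [tag_release :- link_lib, cfg_changed.]. Adds src_changed, tag_release.
Round 3: (vi) [cond_2 :- src_changed, compile_c.]; (ix) [artifact_signed :- tag_release, src_changed, lint_clean.]. Adds cond_2, artifact_signed.
cond_2 first appears in round 3.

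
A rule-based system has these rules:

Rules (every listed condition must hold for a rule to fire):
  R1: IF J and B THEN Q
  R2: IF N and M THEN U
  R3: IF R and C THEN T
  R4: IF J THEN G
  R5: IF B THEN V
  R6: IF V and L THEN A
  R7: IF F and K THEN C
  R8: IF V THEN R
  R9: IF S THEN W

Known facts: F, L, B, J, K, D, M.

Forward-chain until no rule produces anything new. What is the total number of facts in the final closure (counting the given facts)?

Round 1: R1 [IF J and B THEN Q]; R4 [IF J THEN G]; R5 [IF B THEN V]; R7 [IF F and K THEN C]. New: Q, G, V, C.
Round 2: R6 [IF V and L THEN A]; R8 [IF V THEN R]. New: A, R.
Round 3: R3 [IF R and C THEN T]. New: T.
Closure: {A, B, C, D, F, G, J, K, L, M, Q, R, T, V} — 14 facts.

14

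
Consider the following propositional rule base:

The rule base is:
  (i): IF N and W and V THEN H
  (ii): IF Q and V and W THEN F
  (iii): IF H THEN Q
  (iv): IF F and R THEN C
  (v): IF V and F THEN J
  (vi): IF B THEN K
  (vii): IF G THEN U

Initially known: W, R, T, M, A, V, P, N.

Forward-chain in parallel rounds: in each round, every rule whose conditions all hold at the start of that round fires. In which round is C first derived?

4

Round 1: (i) [IF N and W and V THEN H]. Adds H.
Round 2: (iii) [IF H THEN Q]. Adds Q.
Round 3: (ii) [IF Q and V and W THEN F]. Adds F.
Round 4: (iv) [IF F and R THEN C]; (v) [IF V and F THEN J]. Adds C, J.
C first appears in round 4.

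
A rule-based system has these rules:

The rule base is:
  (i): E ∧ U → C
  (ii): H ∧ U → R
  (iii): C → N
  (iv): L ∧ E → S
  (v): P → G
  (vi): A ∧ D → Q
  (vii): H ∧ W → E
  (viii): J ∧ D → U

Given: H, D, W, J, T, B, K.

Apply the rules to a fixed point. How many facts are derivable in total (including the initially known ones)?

Round 1: (vii) [H ∧ W → E]; (viii) [J ∧ D → U]. Adds E, U.
Round 2: (i) [E ∧ U → C]; (ii) [H ∧ U → R]. Adds C, R.
Round 3: (iii) [C → N]. Adds N.
Closure: {B, C, D, E, H, J, K, N, R, T, U, W} — 12 facts.

12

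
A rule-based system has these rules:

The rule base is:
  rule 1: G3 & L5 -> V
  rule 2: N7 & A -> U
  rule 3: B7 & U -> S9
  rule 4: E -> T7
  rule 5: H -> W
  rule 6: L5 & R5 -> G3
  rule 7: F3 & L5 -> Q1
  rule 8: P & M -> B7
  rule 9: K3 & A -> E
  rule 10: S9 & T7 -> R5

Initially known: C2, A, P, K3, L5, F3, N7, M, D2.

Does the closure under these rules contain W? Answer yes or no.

no

[1] rule 2 [N7 & A -> U]; rule 7 [F3 & L5 -> Q1]; rule 8 [P & M -> B7]; rule 9 [K3 & A -> E]. ⇒ new: U, Q1, B7, E.
[2] rule 3 [B7 & U -> S9]; rule 4 [E -> T7]. ⇒ new: S9, T7.
[3] rule 10 [S9 & T7 -> R5]. ⇒ new: R5.
[4] rule 6 [L5 & R5 -> G3]. ⇒ new: G3.
[5] rule 1 [G3 & L5 -> V]. ⇒ new: V.
Fixed point reached. W is concluded only by rule 5; rule 5 needs H (never derived).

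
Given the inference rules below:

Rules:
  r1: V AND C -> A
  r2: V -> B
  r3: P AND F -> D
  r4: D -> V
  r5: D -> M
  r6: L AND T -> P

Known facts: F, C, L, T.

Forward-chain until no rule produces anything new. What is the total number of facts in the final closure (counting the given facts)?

Round 1: r6 [L AND T -> P]. Adds P.
Round 2: r3 [P AND F -> D]. Adds D.
Round 3: r4 [D -> V]; r5 [D -> M]. Adds V, M.
Round 4: r1 [V AND C -> A]; r2 [V -> B]. Adds A, B.
Closure: {A, B, C, D, F, L, M, P, T, V} — 10 facts.

10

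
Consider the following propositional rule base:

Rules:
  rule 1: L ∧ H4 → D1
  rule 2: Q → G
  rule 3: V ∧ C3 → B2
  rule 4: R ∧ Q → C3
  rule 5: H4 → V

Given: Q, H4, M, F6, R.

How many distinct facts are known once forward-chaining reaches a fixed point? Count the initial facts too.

9

Round 1 — rule 2, rule 4, rule 5, derive G, C3, V.
Round 2 — rule 3, derive B2.
Closure: {B2, C3, F6, G, H4, M, Q, R, V} — 9 facts.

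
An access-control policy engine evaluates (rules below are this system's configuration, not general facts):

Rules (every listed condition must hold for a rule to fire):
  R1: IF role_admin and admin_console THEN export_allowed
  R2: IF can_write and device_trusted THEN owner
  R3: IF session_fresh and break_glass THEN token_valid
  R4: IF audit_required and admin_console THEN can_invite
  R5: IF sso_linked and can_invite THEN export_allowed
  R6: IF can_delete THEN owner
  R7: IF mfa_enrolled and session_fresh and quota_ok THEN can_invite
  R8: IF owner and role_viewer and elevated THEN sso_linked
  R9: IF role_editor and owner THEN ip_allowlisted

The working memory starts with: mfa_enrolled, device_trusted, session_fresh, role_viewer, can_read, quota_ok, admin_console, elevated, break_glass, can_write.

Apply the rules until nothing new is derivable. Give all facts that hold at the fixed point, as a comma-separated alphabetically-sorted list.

admin_console, break_glass, can_invite, can_read, can_write, device_trusted, elevated, export_allowed, mfa_enrolled, owner, quota_ok, role_viewer, session_fresh, sso_linked, token_valid

Round 1 — R2, R3, R7, derive owner, token_valid, can_invite.
Round 2 — R8, derive sso_linked.
Round 3 — R5, derive export_allowed.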